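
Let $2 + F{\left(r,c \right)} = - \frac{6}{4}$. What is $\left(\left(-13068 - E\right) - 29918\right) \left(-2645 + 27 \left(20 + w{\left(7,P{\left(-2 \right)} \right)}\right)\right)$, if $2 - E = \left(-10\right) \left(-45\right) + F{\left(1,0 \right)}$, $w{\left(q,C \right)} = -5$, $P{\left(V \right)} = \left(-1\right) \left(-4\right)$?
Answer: $95292960$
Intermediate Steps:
$P{\left(V \right)} = 4$
$F{\left(r,c \right)} = - \frac{7}{2}$ ($F{\left(r,c \right)} = -2 - \frac{6}{4} = -2 - \frac{3}{2} = - \frac{7}{2}$)
$E = - \frac{889}{2}$ ($E = 2 - \left(\left(-10\right) \left(-45\right) - \frac{7}{2}\right) = 2 - \left(450 - \frac{7}{2}\right) = 2 - \frac{893}{2} = - \frac{889}{2} \approx -444.5$)
$\left(\left(-13068 - E\right) - 29918\right) \left(-2645 + 27 \left(20 + w{\left(7,P{\left(-2 \right)} \right)}\right)\right) = \left(\left(-13068 - - \frac{889}{2}\right) - 29918\right) \left(-2645 + 27 \left(20 - 5\right)\right) = \left(\left(-13068 + \frac{889}{2}\right) - 29918\right) \left(-2645 + 27 \cdot 15\right) = \left(- \frac{25247}{2} - 29918\right) \left(-2645 + 405\right) = \left(- \frac{85083}{2}\right) \left(-2240\right) = 95292960$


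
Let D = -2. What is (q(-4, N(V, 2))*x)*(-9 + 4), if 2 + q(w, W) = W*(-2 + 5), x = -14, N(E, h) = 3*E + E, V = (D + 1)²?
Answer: 700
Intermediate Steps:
V = 1 (V = (-2 + 1)² = (-1)² = 1)
N(E, h) = 4*E
q(w, W) = -2 + 3*W (q(w, W) = -2 + W*(-2 + 5) = -2 + W*3 = -2 + 3*W)
(q(-4, N(V, 2))*x)*(-9 + 4) = ((-2 + 3*(4*1))*(-14))*(-9 + 4) = ((-2 + 3*4)*(-14))*(-5) = ((-2 + 12)*(-14))*(-5) = (10*(-14))*(-5) = -140*(-5) = 700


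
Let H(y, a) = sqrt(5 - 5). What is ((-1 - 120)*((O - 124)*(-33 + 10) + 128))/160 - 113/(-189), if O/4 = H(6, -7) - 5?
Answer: -983141/378 ≈ -2600.9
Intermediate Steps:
H(y, a) = 0 (H(y, a) = sqrt(0) = 0)
O = -20 (O = 4*(0 - 5) = 4*(-5) = -20)
((-1 - 120)*((O - 124)*(-33 + 10) + 128))/160 - 113/(-189) = ((-1 - 120)*((-20 - 124)*(-33 + 10) + 128))/160 - 113/(-189) = -121*(-144*(-23) + 128)*(1/160) - 113*(-1/189) = -121*(3312 + 128)*(1/160) + 113/189 = -121*3440*(1/160) + 113/189 = -416240*1/160 + 113/189 = -5203/2 + 113/189 = -983141/378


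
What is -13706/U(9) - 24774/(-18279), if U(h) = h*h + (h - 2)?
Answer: -3762907/24372 ≈ -154.39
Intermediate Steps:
U(h) = -2 + h + h² (U(h) = h² + (-2 + h) = -2 + h + h²)
-13706/U(9) - 24774/(-18279) = -13706/(-2 + 9 + 9²) - 24774/(-18279) = -13706/(-2 + 9 + 81) - 24774*(-1/18279) = -13706/88 + 8258/6093 = -13706*1/88 + 8258/6093 = -623/4 + 8258/6093 = -3762907/24372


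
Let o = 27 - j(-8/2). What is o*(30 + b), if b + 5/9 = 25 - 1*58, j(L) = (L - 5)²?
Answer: 192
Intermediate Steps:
j(L) = (-5 + L)²
o = -54 (o = 27 - (-5 - 8/2)² = 27 - (-5 - 8*½)² = 27 - (-5 - 4)² = 27 - 1*(-9)² = 27 - 1*81 = 27 - 81 = -54)
b = -302/9 (b = -5/9 + (25 - 1*58) = -5/9 + (25 - 58) = -5/9 - 33 = -302/9 ≈ -33.556)
o*(30 + b) = -54*(30 - 302/9) = -54*(-32/9) = 192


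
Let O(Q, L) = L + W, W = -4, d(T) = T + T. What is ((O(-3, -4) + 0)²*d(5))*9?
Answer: 5760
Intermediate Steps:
d(T) = 2*T
O(Q, L) = -4 + L (O(Q, L) = L - 4 = -4 + L)
((O(-3, -4) + 0)²*d(5))*9 = (((-4 - 4) + 0)²*(2*5))*9 = ((-8 + 0)²*10)*9 = ((-8)²*10)*9 = (64*10)*9 = 640*9 = 5760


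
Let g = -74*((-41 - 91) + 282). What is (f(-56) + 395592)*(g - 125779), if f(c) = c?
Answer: -54140572144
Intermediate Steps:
g = -11100 (g = -74*(-132 + 282) = -74*150 = -11100)
(f(-56) + 395592)*(g - 125779) = (-56 + 395592)*(-11100 - 125779) = 395536*(-136879) = -54140572144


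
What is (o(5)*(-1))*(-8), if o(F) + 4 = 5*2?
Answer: 48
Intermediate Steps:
o(F) = 6 (o(F) = -4 + 5*2 = -4 + 10 = 6)
(o(5)*(-1))*(-8) = (6*(-1))*(-8) = -6*(-8) = 48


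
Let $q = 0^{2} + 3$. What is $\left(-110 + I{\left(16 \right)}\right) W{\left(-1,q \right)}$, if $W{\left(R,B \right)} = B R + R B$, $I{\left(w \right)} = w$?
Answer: $564$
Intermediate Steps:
$q = 3$ ($q = 0 + 3 = 3$)
$W{\left(R,B \right)} = 2 B R$ ($W{\left(R,B \right)} = B R + B R = 2 B R$)
$\left(-110 + I{\left(16 \right)}\right) W{\left(-1,q \right)} = \left(-110 + 16\right) 2 \cdot 3 \left(-1\right) = \left(-94\right) \left(-6\right) = 564$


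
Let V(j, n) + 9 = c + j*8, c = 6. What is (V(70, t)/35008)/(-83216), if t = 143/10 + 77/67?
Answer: -557/2913225728 ≈ -1.9120e-7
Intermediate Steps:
t = 10351/670 (t = 143*(⅒) + 77*(1/67) = 143/10 + 77/67 = 10351/670 ≈ 15.449)
V(j, n) = -3 + 8*j (V(j, n) = -9 + (6 + j*8) = -9 + (6 + 8*j) = -3 + 8*j)
(V(70, t)/35008)/(-83216) = ((-3 + 8*70)/35008)/(-83216) = ((-3 + 560)*(1/35008))*(-1/83216) = (557*(1/35008))*(-1/83216) = (557/35008)*(-1/83216) = -557/2913225728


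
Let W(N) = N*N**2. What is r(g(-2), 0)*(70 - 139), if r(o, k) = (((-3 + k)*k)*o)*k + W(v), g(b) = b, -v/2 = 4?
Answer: 35328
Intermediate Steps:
v = -8 (v = -2*4 = -8)
W(N) = N**3
r(o, k) = -512 + o*k**2*(-3 + k) (r(o, k) = (((-3 + k)*k)*o)*k + (-8)**3 = ((k*(-3 + k))*o)*k - 512 = (k*o*(-3 + k))*k - 512 = o*k**2*(-3 + k) - 512 = -512 + o*k**2*(-3 + k))
r(g(-2), 0)*(70 - 139) = (-512 - 2*0**3 - 3*(-2)*0**2)*(70 - 139) = (-512 - 2*0 - 3*(-2)*0)*(-69) = (-512 + 0 + 0)*(-69) = -512*(-69) = 35328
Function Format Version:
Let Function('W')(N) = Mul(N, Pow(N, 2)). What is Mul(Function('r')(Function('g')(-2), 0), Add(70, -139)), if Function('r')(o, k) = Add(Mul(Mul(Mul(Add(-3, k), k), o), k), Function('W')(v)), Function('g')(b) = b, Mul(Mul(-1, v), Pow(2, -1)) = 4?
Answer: 35328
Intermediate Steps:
v = -8 (v = Mul(-2, 4) = -8)
Function('W')(N) = Pow(N, 3)
Function('r')(o, k) = Add(-512, Mul(o, Pow(k, 2), Add(-3, k))) (Function('r')(o, k) = Add(Mul(Mul(Mul(Add(-3, k), k), o), k), Pow(-8, 3)) = Add(Mul(Mul(Mul(k, Add(-3, k)), o), k), -512) = Add(Mul(Mul(k, o, Add(-3, k)), k), -512) = Add(Mul(o, Pow(k, 2), Add(-3, k)), -512) = Add(-512, Mul(o, Pow(k, 2), Add(-3, k))))
Mul(Function('r')(Function('g')(-2), 0), Add(70, -139)) = Mul(Add(-512, Mul(-2, Pow(0, 3)), Mul(-3, -2, Pow(0, 2))), Add(70, -139)) = Mul(Add(-512, Mul(-2, 0), Mul(-3, -2, 0)), -69) = Mul(Add(-512, 0, 0), -69) = Mul(-512, -69) = 35328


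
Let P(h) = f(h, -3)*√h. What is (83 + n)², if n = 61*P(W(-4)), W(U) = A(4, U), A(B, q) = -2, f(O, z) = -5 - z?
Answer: (83 - 122*I*√2)² ≈ -22879.0 - 28641.0*I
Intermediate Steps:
W(U) = -2
P(h) = -2*√h (P(h) = (-5 - 1*(-3))*√h = (-5 + 3)*√h = -2*√h)
n = -122*I*√2 (n = 61*(-2*I*√2) = -122*I*√2 ≈ -172.53*I)
(83 + n)² = (83 - 122*I*√2)²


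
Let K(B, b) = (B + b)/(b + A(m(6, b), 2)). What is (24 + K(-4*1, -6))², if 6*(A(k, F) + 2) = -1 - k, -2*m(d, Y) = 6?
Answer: 338724/529 ≈ 640.31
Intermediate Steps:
m(d, Y) = -3 (m(d, Y) = -½*6 = -3)
A(k, F) = -13/6 - k/6 (A(k, F) = -2 + (-1 - k)/6 = -2 + (-⅙ - k/6) = -13/6 - k/6)
K(B, b) = (B + b)/(-5/3 + b) (K(B, b) = (B + b)/(b + (-13/6 - ⅙*(-3))) = (B + b)/(b + (-13/6 + ½)) = (B + b)/(b - 5/3) = (B + b)/(-5/3 + b))
(24 + K(-4*1, -6))² = (24 + 3*(-4*1 - 6)/(-5 + 3*(-6)))² = (24 + 3*(-4 - 6)/(-5 - 18))² = (24 + 3*(-10)/(-23))² = (24 + 3*(-1/23)*(-10))² = (24 + 30/23)² = (582/23)² = 338724/529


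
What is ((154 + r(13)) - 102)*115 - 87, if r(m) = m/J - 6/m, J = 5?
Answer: 79806/13 ≈ 6138.9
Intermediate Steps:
r(m) = -6/m + m/5 (r(m) = m/5 - 6/m = -6/m + m/5)
((154 + r(13)) - 102)*115 - 87 = ((154 + (-6/13 + (1/5)*13)) - 102)*115 - 87 = ((154 + (-6*1/13 + 13/5)) - 102)*115 - 87 = ((154 + (-6/13 + 13/5)) - 102)*115 - 87 = ((154 + 139/65) - 102)*115 - 87 = (10149/65 - 102)*115 - 87 = (3519/65)*115 - 87 = 80937/13 - 87 = 79806/13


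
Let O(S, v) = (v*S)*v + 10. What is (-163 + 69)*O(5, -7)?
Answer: -23970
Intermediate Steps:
O(S, v) = 10 + S*v² (O(S, v) = (S*v)*v + 10 = S*v² + 10 = 10 + S*v²)
(-163 + 69)*O(5, -7) = (-163 + 69)*(10 + 5*(-7)²) = -94*(10 + 5*49) = -94*(10 + 245) = -94*255 = -23970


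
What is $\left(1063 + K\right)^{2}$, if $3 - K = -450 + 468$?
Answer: $1098304$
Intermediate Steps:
$K = -15$ ($K = 3 - \left(-450 + 468\right) = 3 - 18 = -15$)
$\left(1063 + K\right)^{2} = \left(1063 - 15\right)^{2} = 1048^{2} = 1098304$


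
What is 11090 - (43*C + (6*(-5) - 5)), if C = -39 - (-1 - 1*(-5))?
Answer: 12974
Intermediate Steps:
C = -43 (C = -39 - (-1 + 5) = -39 - 1*4 = -39 - 4 = -43)
11090 - (43*C + (6*(-5) - 5)) = 11090 - (43*(-43) + (6*(-5) - 5)) = 11090 - (-1849 + (-30 - 5)) = 11090 - (-1849 - 35) = 11090 - 1*(-1884) = 11090 + 1884 = 12974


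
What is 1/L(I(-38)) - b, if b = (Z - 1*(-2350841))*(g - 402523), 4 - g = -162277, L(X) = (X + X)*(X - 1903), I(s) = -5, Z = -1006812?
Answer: 6160783462543441/19080 ≈ 3.2289e+11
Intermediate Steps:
L(X) = 2*X*(-1903 + X) (L(X) = (2*X)*(-1903 + X) = 2*X*(-1903 + X))
g = 162281 (g = 4 - 1*(-162277) = 4 + 162277 = 162281)
b = -322892215018 (b = (-1006812 - 1*(-2350841))*(162281 - 402523) = (-1006812 + 2350841)*(-240242) = 1344029*(-240242) = -322892215018)
1/L(I(-38)) - b = 1/(2*(-5)*(-1903 - 5)) - 1*(-322892215018) = 1/(2*(-5)*(-1908)) + 322892215018 = 1/19080 + 322892215018 = 6160783462543441/19080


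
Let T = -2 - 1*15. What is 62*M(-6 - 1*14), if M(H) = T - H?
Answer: 186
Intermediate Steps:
T = -17 (T = -2 - 15 = -17)
M(H) = -17 - H
62*M(-6 - 1*14) = 62*(-17 - (-6 - 1*14)) = 62*(-17 - (-6 - 14)) = 62*(-17 - 1*(-20)) = 62*(-17 + 20) = 62*3 = 186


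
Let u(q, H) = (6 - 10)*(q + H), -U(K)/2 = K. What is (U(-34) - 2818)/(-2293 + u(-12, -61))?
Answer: 2750/2001 ≈ 1.3743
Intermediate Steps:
U(K) = -2*K
u(q, H) = -4*H - 4*q (u(q, H) = -4*(H + q) = -4*H - 4*q)
(U(-34) - 2818)/(-2293 + u(-12, -61)) = (-2*(-34) - 2818)/(-2293 + (-4*(-61) - 4*(-12))) = (68 - 2818)/(-2293 + (244 + 48)) = -2750/(-2293 + 292) = -2750/(-2001) = -2750*(-1/2001) = 2750/2001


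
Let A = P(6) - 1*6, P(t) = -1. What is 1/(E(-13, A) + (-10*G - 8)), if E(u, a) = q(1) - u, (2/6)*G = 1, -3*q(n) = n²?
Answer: -3/76 ≈ -0.039474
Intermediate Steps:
q(n) = -n²/3
G = 3 (G = 3*1 = 3)
A = -7 (A = -1 - 1*6 = -1 - 6 = -7)
E(u, a) = -⅓ - u (E(u, a) = -⅓*1² - u = -⅓*1 - u = -⅓ - u)
1/(E(-13, A) + (-10*G - 8)) = 1/((-⅓ - 1*(-13)) + (-10*3 - 8)) = 1/((-⅓ + 13) + (-30 - 8)) = 1/(38/3 - 38) = 1/(-76/3) = -3/76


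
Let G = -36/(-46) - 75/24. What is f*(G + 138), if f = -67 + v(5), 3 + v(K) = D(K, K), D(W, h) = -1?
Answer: -1772231/184 ≈ -9631.7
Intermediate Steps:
G = -431/184 (G = -36*(-1/46) - 75*1/24 = 18/23 - 25/8 = -431/184 ≈ -2.3424)
v(K) = -4 (v(K) = -3 - 1 = -4)
f = -71 (f = -67 - 4 = -71)
f*(G + 138) = -71*(-431/184 + 138) = -71*24961/184 = -1772231/184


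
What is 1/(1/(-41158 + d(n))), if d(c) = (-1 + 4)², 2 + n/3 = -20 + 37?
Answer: -41149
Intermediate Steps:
n = 45 (n = -6 + 3*(-20 + 37) = -6 + 3*17 = -6 + 51 = 45)
d(c) = 9 (d(c) = 3² = 9)
1/(1/(-41158 + d(n))) = 1/(1/(-41158 + 9)) = 1/(1/(-41149)) = 1/(-1/41149) = -41149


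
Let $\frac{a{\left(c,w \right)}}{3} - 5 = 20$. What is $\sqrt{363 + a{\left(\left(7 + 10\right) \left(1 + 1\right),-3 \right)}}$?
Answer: $\sqrt{438} \approx 20.928$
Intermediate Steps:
$a{\left(c,w \right)} = 75$ ($a{\left(c,w \right)} = 15 + 3 \cdot 20 = 15 + 60 = 75$)
$\sqrt{363 + a{\left(\left(7 + 10\right) \left(1 + 1\right),-3 \right)}} = \sqrt{363 + 75} = \sqrt{438}$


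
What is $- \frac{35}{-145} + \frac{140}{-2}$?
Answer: $- \frac{2023}{29} \approx -69.759$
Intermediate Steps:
$- \frac{35}{-145} + \frac{140}{-2} = \left(-35\right) \left(- \frac{1}{145}\right) + 140 \left(- \frac{1}{2}\right) = \frac{7}{29} - 70 = - \frac{2023}{29}$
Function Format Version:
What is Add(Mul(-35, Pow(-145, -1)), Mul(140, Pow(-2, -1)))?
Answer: Rational(-2023, 29) ≈ -69.759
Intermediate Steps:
Add(Mul(-35, Pow(-145, -1)), Mul(140, Pow(-2, -1))) = Add(Mul(-35, Rational(-1, 145)), Mul(140, Rational(-1, 2))) = Add(Rational(7, 29), -70) = Rational(-2023, 29)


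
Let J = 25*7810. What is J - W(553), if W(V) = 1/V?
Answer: 107973249/553 ≈ 1.9525e+5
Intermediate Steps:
J = 195250
J - W(553) = 195250 - 1/553 = 107973249/553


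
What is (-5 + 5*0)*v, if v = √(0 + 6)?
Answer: -5*√6 ≈ -12.247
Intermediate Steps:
v = √6 ≈ 2.4495
(-5 + 5*0)*v = (-5 + 5*0)*√6 = (-5 + 0)*√6 = -5*√6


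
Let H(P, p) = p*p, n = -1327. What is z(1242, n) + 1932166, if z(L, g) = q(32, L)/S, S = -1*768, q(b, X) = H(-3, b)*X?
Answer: 1930510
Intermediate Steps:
H(P, p) = p**2
q(b, X) = X*b**2 (q(b, X) = b**2*X = X*b**2)
S = -768
z(L, g) = -4*L/3 (z(L, g) = (L*32**2)/(-768) = (L*1024)*(-1/768) = (1024*L)*(-1/768) = -4*L/3)
z(1242, n) + 1932166 = -4/3*1242 + 1932166 = -1656 + 1932166 = 1930510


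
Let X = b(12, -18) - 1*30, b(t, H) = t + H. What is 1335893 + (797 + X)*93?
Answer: 1406666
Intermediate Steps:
b(t, H) = H + t
X = -36 (X = (-18 + 12) - 1*30 = -6 - 30 = -36)
1335893 + (797 + X)*93 = 1335893 + (797 - 36)*93 = 1335893 + 761*93 = 1335893 + 70773 = 1406666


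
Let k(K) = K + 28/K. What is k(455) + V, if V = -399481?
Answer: -25936686/65 ≈ -3.9903e+5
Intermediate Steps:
k(455) + V = (455 + 28/455) - 399481 = (455 + 28*(1/455)) - 399481 = (455 + 4/65) - 399481 = 29579/65 - 399481 = -25936686/65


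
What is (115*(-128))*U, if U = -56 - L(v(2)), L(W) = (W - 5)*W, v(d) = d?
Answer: 736000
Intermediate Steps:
L(W) = W*(-5 + W) (L(W) = (-5 + W)*W = W*(-5 + W))
U = -50 (U = -56 - 2*(-5 + 2) = -56 - 2*(-3) = -56 - 1*(-6) = -56 + 6 = -50)
(115*(-128))*U = (115*(-128))*(-50) = -14720*(-50) = 736000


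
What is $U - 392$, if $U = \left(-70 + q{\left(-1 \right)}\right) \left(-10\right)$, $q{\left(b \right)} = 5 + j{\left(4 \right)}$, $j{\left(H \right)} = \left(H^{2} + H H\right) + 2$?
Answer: $-82$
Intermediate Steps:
$j{\left(H \right)} = 2 + 2 H^{2}$ ($j{\left(H \right)} = \left(H^{2} + H^{2}\right) + 2 = 2 H^{2} + 2 = 2 + 2 H^{2}$)
$q{\left(b \right)} = 39$ ($q{\left(b \right)} = 5 + \left(2 + 2 \cdot 4^{2}\right) = 5 + \left(2 + 2 \cdot 16\right) = 5 + \left(2 + 32\right) = 5 + 34 = 39$)
$U = 310$ ($U = \left(-70 + 39\right) \left(-10\right) = \left(-31\right) \left(-10\right) = 310$)
$U - 392 = 310 - 392 = -82$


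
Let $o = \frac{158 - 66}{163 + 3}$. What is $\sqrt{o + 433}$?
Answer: $\frac{\sqrt{2986755}}{83} \approx 20.822$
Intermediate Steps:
$o = \frac{46}{83}$ ($o = \frac{92}{166} = 92 \cdot \frac{1}{166} = \frac{46}{83} \approx 0.55422$)
$\sqrt{o + 433} = \sqrt{\frac{46}{83} + 433} = \sqrt{\frac{35985}{83}} = \frac{\sqrt{2986755}}{83}$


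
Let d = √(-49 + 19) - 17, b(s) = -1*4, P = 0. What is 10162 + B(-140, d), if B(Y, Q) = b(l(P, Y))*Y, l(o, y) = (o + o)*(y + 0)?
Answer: 10722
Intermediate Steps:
l(o, y) = 2*o*y (l(o, y) = (2*o)*y = 2*o*y)
b(s) = -4
d = -17 + I*√30 (d = √(-30) - 17 = I*√30 - 17 = -17 + I*√30 ≈ -17.0 + 5.4772*I)
B(Y, Q) = -4*Y
10162 + B(-140, d) = 10162 - 4*(-140) = 10162 + 560 = 10722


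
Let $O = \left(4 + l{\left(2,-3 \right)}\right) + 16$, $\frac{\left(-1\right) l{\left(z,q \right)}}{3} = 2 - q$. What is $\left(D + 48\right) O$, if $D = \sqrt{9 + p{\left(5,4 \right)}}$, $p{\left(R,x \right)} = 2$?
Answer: $240 + 5 \sqrt{11} \approx 256.58$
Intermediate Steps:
$l{\left(z,q \right)} = -6 + 3 q$ ($l{\left(z,q \right)} = - 3 \left(2 - q\right) = -6 + 3 q$)
$O = 5$ ($O = \left(4 + \left(-6 + 3 \left(-3\right)\right)\right) + 16 = \left(4 - 15\right) + 16 = -11 + 16 = 5$)
$D = \sqrt{11}$ ($D = \sqrt{9 + 2} = \sqrt{11} \approx 3.3166$)
$\left(D + 48\right) O = \left(\sqrt{11} + 48\right) 5 = \left(48 + \sqrt{11}\right) 5 = 240 + 5 \sqrt{11}$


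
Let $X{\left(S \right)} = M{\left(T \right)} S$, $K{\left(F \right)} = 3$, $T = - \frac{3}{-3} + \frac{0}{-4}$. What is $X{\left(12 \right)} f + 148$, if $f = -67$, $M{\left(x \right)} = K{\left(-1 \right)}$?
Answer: $-2264$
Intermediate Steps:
$T = 1$ ($T = \left(-3\right) \left(- \frac{1}{3}\right) + 0 \left(- \frac{1}{4}\right) = 1 + 0 = 1$)
$M{\left(x \right)} = 3$
$X{\left(S \right)} = 3 S$
$X{\left(12 \right)} f + 148 = 3 \cdot 12 \left(-67\right) + 148 = 36 \left(-67\right) + 148 = -2412 + 148 = -2264$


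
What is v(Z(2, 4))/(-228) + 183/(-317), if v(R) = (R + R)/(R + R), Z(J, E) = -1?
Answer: -42041/72276 ≈ -0.58167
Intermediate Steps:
v(R) = 1 (v(R) = (2*R)/((2*R)) = (2*R)*(1/(2*R)) = 1)
v(Z(2, 4))/(-228) + 183/(-317) = 1/(-228) + 183/(-317) = 1*(-1/228) + 183*(-1/317) = -1/228 - 183/317 = -42041/72276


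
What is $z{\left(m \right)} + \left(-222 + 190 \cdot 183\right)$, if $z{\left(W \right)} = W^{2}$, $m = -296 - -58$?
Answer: $91192$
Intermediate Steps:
$m = -238$ ($m = -296 + 58 = -238$)
$z{\left(m \right)} + \left(-222 + 190 \cdot 183\right) = \left(-238\right)^{2} + \left(-222 + 190 \cdot 183\right) = 56644 + \left(-222 + 34770\right) = 56644 + 34548 = 91192$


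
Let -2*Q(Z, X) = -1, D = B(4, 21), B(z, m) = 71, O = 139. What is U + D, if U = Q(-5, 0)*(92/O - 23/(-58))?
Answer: 1153337/16124 ≈ 71.529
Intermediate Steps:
D = 71
Q(Z, X) = 1/2 (Q(Z, X) = -1/2*(-1) = 1/2)
U = 8533/16124 (U = (92/139 - 23/(-58))/2 = (92*(1/139) - 23*(-1/58))/2 = (92/139 + 23/58)/2 = (1/2)*(8533/8062) = 8533/16124 ≈ 0.52921)
U + D = 8533/16124 + 71 = 1153337/16124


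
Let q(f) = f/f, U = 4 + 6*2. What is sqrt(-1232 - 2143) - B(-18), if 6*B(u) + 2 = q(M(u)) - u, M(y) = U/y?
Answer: -17/6 + 15*I*sqrt(15) ≈ -2.8333 + 58.095*I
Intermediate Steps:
U = 16 (U = 4 + 12 = 16)
M(y) = 16/y
q(f) = 1
B(u) = -1/6 - u/6 (B(u) = -1/3 + (1 - u)/6 = -1/3 + (1/6 - u/6) = -1/6 - u/6)
sqrt(-1232 - 2143) - B(-18) = sqrt(-1232 - 2143) - (-1/6 - 1/6*(-18)) = sqrt(-3375) - (-1/6 + 3) = 15*I*sqrt(15) - 1*17/6 = 15*I*sqrt(15) - 17/6 = -17/6 + 15*I*sqrt(15)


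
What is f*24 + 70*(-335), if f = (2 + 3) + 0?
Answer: -23330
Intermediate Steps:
f = 5 (f = 5 + 0 = 5)
f*24 + 70*(-335) = 5*24 + 70*(-335) = 120 - 23450 = -23330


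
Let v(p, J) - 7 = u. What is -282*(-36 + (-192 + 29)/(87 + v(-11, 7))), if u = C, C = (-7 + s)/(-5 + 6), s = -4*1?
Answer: 888582/83 ≈ 10706.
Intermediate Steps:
s = -4
C = -11 (C = (-7 - 4)/(-5 + 6) = -11/1 = -11*1 = -11)
u = -11
v(p, J) = -4 (v(p, J) = 7 - 11 = -4)
-282*(-36 + (-192 + 29)/(87 + v(-11, 7))) = -282*(-36 + (-192 + 29)/(87 - 4)) = -282*(-36 - 163/83) = -282*(-3151/83) = 888582/83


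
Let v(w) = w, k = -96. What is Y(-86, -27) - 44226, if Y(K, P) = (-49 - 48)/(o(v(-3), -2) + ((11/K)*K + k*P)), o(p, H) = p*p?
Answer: -115518409/2612 ≈ -44226.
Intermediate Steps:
o(p, H) = p**2
Y(K, P) = -97/(20 - 96*P) (Y(K, P) = (-49 - 48)/((-3)**2 + ((11/K)*K - 96*P)) = -97/(9 + (11 - 96*P)) = -97/(20 - 96*P))
Y(-86, -27) - 44226 = 97/(4*(-5 + 24*(-27))) - 44226 = 97/(4*(-5 - 648)) - 44226 = (97/4)/(-653) - 44226 = (97/4)*(-1/653) - 44226 = -97/2612 - 44226 = -115518409/2612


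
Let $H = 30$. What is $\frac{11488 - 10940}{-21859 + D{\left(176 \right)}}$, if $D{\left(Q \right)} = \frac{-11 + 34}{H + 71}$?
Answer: $- \frac{13837}{551934} \approx -0.02507$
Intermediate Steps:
$D{\left(Q \right)} = \frac{23}{101}$ ($D{\left(Q \right)} = \frac{-11 + 34}{30 + 71} = \frac{23}{101}$)
$\frac{11488 - 10940}{-21859 + D{\left(176 \right)}} = \frac{11488 - 10940}{-21859 + \frac{23}{101}} = \frac{548}{- \frac{2207736}{101}} = 548 \left(- \frac{101}{2207736}\right) = - \frac{13837}{551934}$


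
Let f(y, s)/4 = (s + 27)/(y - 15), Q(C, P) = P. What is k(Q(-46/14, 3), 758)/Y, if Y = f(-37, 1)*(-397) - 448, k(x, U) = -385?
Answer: -715/756 ≈ -0.94577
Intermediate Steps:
f(y, s) = 4*(27 + s)/(-15 + y) (f(y, s) = 4*((s + 27)/(y - 15)) = 4*((27 + s)/(-15 + y)) = 4*(27 + s)/(-15 + y))
Y = 5292/13 (Y = (4*(27 + 1)/(-15 - 37))*(-397) - 448 = (4*28/(-52))*(-397) - 448 = (4*(-1/52)*28)*(-397) - 448 = -28/13*(-397) - 448 = 11116/13 - 448 = 5292/13 ≈ 407.08)
k(Q(-46/14, 3), 758)/Y = -385/5292/13 = -385*13/5292 = -715/756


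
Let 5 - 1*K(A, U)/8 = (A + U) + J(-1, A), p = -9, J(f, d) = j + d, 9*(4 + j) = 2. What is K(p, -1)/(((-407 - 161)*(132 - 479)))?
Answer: 250/221733 ≈ 0.0011275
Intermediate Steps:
j = -34/9 (j = -4 + (⅑)*2 = -4 + 2/9 = -34/9 ≈ -3.7778)
J(f, d) = -34/9 + d
K(A, U) = 632/9 - 16*A - 8*U (K(A, U) = 40 - 8*((A + U) + (-34/9 + A)) = 40 - 8*(-34/9 + U + 2*A) = 40 + (272/9 - 16*A - 8*U) = 632/9 - 16*A - 8*U)
K(p, -1)/(((-407 - 161)*(132 - 479))) = (632/9 - 16*(-9) - 8*(-1))/(((-407 - 161)*(132 - 479))) = (632/9 + 144 + 8)/((-568*(-347))) = (2000/9)/197096 = (2000/9)*(1/197096) = 250/221733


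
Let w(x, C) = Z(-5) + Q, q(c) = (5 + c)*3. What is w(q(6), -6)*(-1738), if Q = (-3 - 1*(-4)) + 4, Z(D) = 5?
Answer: -17380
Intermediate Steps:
q(c) = 15 + 3*c
Q = 5 (Q = (-3 + 4) + 4 = 1 + 4 = 5)
w(x, C) = 10 (w(x, C) = 5 + 5 = 10)
w(q(6), -6)*(-1738) = 10*(-1738) = -17380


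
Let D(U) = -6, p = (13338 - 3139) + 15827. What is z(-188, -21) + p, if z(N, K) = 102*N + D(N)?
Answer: 6844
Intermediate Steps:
p = 26026 (p = 10199 + 15827 = 26026)
z(N, K) = -6 + 102*N (z(N, K) = 102*N - 6 = -6 + 102*N)
z(-188, -21) + p = (-6 + 102*(-188)) + 26026 = (-6 - 19176) + 26026 = -19182 + 26026 = 6844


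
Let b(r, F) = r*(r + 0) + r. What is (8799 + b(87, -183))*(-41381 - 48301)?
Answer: -1475717310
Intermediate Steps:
b(r, F) = r + r² (b(r, F) = r*r + r = r² + r = r + r²)
(8799 + b(87, -183))*(-41381 - 48301) = (8799 + 87*(1 + 87))*(-41381 - 48301) = (8799 + 87*88)*(-89682) = (8799 + 7656)*(-89682) = 16455*(-89682) = -1475717310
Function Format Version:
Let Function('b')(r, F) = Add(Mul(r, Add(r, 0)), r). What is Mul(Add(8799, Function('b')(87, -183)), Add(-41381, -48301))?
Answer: -1475717310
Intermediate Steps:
Function('b')(r, F) = Add(r, Pow(r, 2)) (Function('b')(r, F) = Add(Mul(r, r), r) = Add(Pow(r, 2), r) = Add(r, Pow(r, 2)))
Mul(Add(8799, Function('b')(87, -183)), Add(-41381, -48301)) = Mul(Add(8799, Mul(87, Add(1, 87))), Add(-41381, -48301)) = Mul(Add(8799, Mul(87, 88)), -89682) = Mul(Add(8799, 7656), -89682) = Mul(16455, -89682) = -1475717310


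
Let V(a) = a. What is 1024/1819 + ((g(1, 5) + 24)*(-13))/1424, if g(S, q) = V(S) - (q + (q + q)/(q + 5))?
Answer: 1008883/2590256 ≈ 0.38949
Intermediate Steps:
g(S, q) = S - q - 2*q/(5 + q) (g(S, q) = S - (q + (q + q)/(q + 5)) = S - (q + (2*q)/(5 + q)) = S - (q + 2*q/(5 + q)) = S + (-q - 2*q/(5 + q)) = S - q - 2*q/(5 + q))
1024/1819 + ((g(1, 5) + 24)*(-13))/1424 = 1024/1819 + (((-1*5² - 7*5 + 5*1 + 1*5)/(5 + 5) + 24)*(-13))/1424 = 1024*(1/1819) + (((-1*25 - 35 + 5 + 5)/10 + 24)*(-13))*(1/1424) = 1024/1819 + (((-25 - 35 + 5 + 5)/10 + 24)*(-13))*(1/1424) = 1024/1819 + (((⅒)*(-50) + 24)*(-13))*(1/1424) = 1024/1819 + ((-5 + 24)*(-13))*(1/1424) = 1024/1819 + (19*(-13))*(1/1424) = 1024/1819 - 247*1/1424 = 1024/1819 - 247/1424 = 1008883/2590256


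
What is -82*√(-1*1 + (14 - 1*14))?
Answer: -82*I ≈ -82.0*I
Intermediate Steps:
-82*√(-1*1 + (14 - 1*14)) = -82*√(-1 + (14 - 14)) = -82*√(-1 + 0) = -82*I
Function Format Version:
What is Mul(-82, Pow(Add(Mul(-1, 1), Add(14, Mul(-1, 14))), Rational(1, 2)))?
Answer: Mul(-82, I) ≈ Mul(-82.000, I)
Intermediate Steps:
Mul(-82, Pow(Add(Mul(-1, 1), Add(14, Mul(-1, 14))), Rational(1, 2))) = Mul(-82, Pow(Add(-1, Add(14, -14)), Rational(1, 2))) = Mul(-82, Pow(Add(-1, 0), Rational(1, 2))) = Mul(-82, Pow(-1, Rational(1, 2))) = Mul(-82, I)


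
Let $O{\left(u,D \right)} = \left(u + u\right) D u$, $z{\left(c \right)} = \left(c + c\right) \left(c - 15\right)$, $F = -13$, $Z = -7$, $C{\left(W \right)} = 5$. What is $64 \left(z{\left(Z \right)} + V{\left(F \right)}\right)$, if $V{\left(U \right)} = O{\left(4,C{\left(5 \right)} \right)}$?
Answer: $29952$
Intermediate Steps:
$z{\left(c \right)} = 2 c \left(-15 + c\right)$
$O{\left(u,D \right)} = 2 D u^{2}$ ($O{\left(u,D \right)} = 2 u D u = 2 D u^{2}$)
$V{\left(U \right)} = 160$ ($V{\left(U \right)} = 2 \cdot 5 \cdot 4^{2} = 2 \cdot 5 \cdot 16 = 160$)
$64 \left(z{\left(Z \right)} + V{\left(F \right)}\right) = 64 \left(2 \left(-7\right) \left(-15 - 7\right) + 160\right) = 64 \left(2 \left(-7\right) \left(-22\right) + 160\right) = 64 \left(308 + 160\right) = 64 \cdot 468 = 29952$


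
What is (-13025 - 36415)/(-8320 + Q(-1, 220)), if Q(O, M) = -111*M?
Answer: 2472/1637 ≈ 1.5101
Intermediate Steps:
(-13025 - 36415)/(-8320 + Q(-1, 220)) = (-13025 - 36415)/(-8320 - 111*220) = -49440/(-8320 - 24420) = -49440/(-32740) = -49440*(-1/32740) = 2472/1637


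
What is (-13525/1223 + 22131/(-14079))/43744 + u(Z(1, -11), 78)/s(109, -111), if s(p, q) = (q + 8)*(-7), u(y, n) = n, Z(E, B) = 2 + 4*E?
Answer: 1220701369577/11313859630346 ≈ 0.10789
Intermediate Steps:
s(p, q) = -56 - 7*q (s(p, q) = (8 + q)*(-7) = -56 - 7*q)
(-13525/1223 + 22131/(-14079))/43744 + u(Z(1, -11), 78)/s(109, -111) = (-13525/1223 + 22131/(-14079))/43744 + 78/(-56 - 7*(-111)) = (-13525*1/1223 + 22131*(-1/14079))*(1/43744) + 78/(-56 + 777) = (-13525/1223 - 7377/4693)*(1/43744) + 78/721 = -72494896/5739539*1/43744 + 78*(1/721) = -4530931/15691899626 + 78/721 = 1220701369577/11313859630346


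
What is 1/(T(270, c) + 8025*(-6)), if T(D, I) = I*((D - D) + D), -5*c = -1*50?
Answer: -1/45450 ≈ -2.2002e-5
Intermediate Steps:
c = 10 (c = -(-1)*50/5 = -⅕*(-50) = 10)
T(D, I) = D*I (T(D, I) = I*(0 + D) = I*D = D*I)
1/(T(270, c) + 8025*(-6)) = 1/(270*10 + 8025*(-6)) = 1/(2700 - 48150) = 1/(-45450) = -1/45450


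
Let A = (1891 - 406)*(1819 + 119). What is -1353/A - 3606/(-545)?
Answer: 62891383/9505890 ≈ 6.6160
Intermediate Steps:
A = 2877930 (A = 1485*1938 = 2877930)
-1353/A - 3606/(-545) = -1353/2877930 - 3606/(-545) = -1353*1/2877930 - 3606*(-1/545) = -41/87210 + 3606/545 = 62891383/9505890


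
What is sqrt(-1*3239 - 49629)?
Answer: 2*I*sqrt(13217) ≈ 229.93*I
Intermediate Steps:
sqrt(-1*3239 - 49629) = sqrt(-3239 - 49629) = sqrt(-52868) = 2*I*sqrt(13217)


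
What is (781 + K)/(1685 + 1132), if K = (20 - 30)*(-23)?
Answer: 337/939 ≈ 0.35889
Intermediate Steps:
K = 230 (K = -10*(-23) = 230)
(781 + K)/(1685 + 1132) = (781 + 230)/(1685 + 1132) = 1011/2817 = 1011*(1/2817) = 337/939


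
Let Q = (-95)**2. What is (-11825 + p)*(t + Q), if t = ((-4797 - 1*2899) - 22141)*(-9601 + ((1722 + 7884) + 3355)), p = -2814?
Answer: 1467461595505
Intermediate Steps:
t = -100252320 (t = ((-4797 - 2899) - 22141)*(-9601 + (9606 + 3355)) = (-7696 - 22141)*(-9601 + 12961) = -29837*3360 = -100252320)
Q = 9025
(-11825 + p)*(t + Q) = (-11825 - 2814)*(-100252320 + 9025) = -14639*(-100243295) = 1467461595505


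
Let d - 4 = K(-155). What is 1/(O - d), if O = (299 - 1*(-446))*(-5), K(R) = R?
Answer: -1/3574 ≈ -0.00027980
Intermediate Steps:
d = -151 (d = 4 - 155 = -151)
O = -3725 (O = (299 + 446)*(-5) = 745*(-5) = -3725)
1/(O - d) = 1/(-3725 - 1*(-151)) = 1/(-3725 + 151) = 1/(-3574) = -1/3574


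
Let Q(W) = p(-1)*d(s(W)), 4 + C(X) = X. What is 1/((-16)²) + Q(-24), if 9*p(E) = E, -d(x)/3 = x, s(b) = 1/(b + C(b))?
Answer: -25/9984 ≈ -0.0025040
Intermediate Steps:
C(X) = -4 + X
s(b) = 1/(-4 + 2*b) (s(b) = 1/(b + (-4 + b)) = 1/(-4 + 2*b))
d(x) = -3*x
p(E) = E/9
Q(W) = 1/(6*(-2 + W)) (Q(W) = ((⅑)*(-1))*(-3/(2*(-2 + W))) = -(-1)/(6*(-2 + W)) = 1/(6*(-2 + W)))
1/((-16)²) + Q(-24) = 1/((-16)²) + 1/(6*(-2 - 24)) = 1/256 + (⅙)/(-26) = 1/256 + (⅙)*(-1/26) = 1/256 - 1/156 = -25/9984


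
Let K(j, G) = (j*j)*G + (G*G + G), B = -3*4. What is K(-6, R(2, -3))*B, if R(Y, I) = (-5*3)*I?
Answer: -44280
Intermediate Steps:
R(Y, I) = -15*I
B = -12
K(j, G) = G + G² + G*j² (K(j, G) = j²*G + (G² + G) = G*j² + (G + G²) = G + G² + G*j²)
K(-6, R(2, -3))*B = ((-15*(-3))*(1 - 15*(-3) + (-6)²))*(-12) = (45*(1 + 45 + 36))*(-12) = (45*82)*(-12) = 3690*(-12) = -44280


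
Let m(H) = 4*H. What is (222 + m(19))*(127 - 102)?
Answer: 7450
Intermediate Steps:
(222 + m(19))*(127 - 102) = (222 + 4*19)*(127 - 102) = (222 + 76)*25 = 298*25 = 7450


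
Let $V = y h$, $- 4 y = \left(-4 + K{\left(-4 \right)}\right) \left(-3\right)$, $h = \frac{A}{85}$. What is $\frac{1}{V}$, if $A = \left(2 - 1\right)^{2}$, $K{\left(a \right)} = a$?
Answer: $- \frac{85}{6} \approx -14.167$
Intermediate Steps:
$A = 1$ ($A = 1^{2} = 1$)
$h = \frac{1}{85}$ ($h = 1 \cdot \frac{1}{85} = \frac{1}{85} \approx 0.011765$)
$y = -6$ ($y = - \frac{\left(-4 - 4\right) \left(-3\right)}{4} = - \frac{\left(-8\right) \left(-3\right)}{4} = \left(- \frac{1}{4}\right) 24 = -6$)
$V = - \frac{6}{85}$ ($V = \left(-6\right) \frac{1}{85} = - \frac{6}{85} \approx -0.070588$)
$\frac{1}{V} = \frac{1}{- \frac{6}{85}} = - \frac{85}{6}$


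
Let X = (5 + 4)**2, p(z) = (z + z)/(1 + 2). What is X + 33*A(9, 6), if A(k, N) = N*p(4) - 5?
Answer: 444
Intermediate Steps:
p(z) = 2*z/3 (p(z) = (2*z)/3 = (2*z)*(1/3) = 2*z/3)
A(k, N) = -5 + 8*N/3 (A(k, N) = N*((2/3)*4) - 5 = N*(8/3) - 5 = 8*N/3 - 5 = -5 + 8*N/3)
X = 81 (X = 9**2 = 81)
X + 33*A(9, 6) = 81 + 33*(-5 + (8/3)*6) = 81 + 33*(-5 + 16) = 81 + 33*11 = 81 + 363 = 444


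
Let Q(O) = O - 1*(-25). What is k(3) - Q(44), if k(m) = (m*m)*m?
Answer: -42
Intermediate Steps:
Q(O) = 25 + O (Q(O) = O + 25 = 25 + O)
k(m) = m³ (k(m) = m²*m = m³)
k(3) - Q(44) = 3³ - (25 + 44) = 27 - 1*69 = 27 - 69 = -42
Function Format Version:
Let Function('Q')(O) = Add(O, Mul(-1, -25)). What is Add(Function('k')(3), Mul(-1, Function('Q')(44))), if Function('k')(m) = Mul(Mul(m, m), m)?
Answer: -42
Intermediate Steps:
Function('Q')(O) = Add(25, O) (Function('Q')(O) = Add(O, 25) = Add(25, O))
Function('k')(m) = Pow(m, 3) (Function('k')(m) = Mul(Pow(m, 2), m) = Pow(m, 3))
Add(Function('k')(3), Mul(-1, Function('Q')(44))) = Add(Pow(3, 3), Mul(-1, Add(25, 44))) = Add(27, Mul(-1, 69)) = Add(27, -69) = -42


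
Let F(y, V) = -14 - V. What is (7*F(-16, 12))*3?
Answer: -546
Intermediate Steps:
(7*F(-16, 12))*3 = (7*(-14 - 1*12))*3 = (7*(-14 - 12))*3 = (7*(-26))*3 = -182*3 = -546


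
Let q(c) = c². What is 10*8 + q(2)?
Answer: 84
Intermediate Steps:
10*8 + q(2) = 10*8 + 2² = 80 + 4 = 84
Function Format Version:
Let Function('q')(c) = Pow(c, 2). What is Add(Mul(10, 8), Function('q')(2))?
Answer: 84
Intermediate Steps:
Add(Mul(10, 8), Function('q')(2)) = Add(Mul(10, 8), Pow(2, 2)) = Add(80, 4) = 84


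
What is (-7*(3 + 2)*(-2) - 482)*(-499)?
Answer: 205588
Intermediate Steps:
(-7*(3 + 2)*(-2) - 482)*(-499) = (-35*(-2) - 482)*(-499) = (-7*(-10) - 482)*(-499) = (70 - 482)*(-499) = -412*(-499) = 205588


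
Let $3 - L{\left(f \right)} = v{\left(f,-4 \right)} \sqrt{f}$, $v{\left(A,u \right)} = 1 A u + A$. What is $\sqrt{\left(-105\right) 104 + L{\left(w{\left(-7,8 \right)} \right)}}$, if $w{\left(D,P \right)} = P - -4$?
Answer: $3 \sqrt{-1213 + 8 \sqrt{3}} \approx 103.89 i$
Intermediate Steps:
$v{\left(A,u \right)} = A + A u$ ($v{\left(A,u \right)} = A u + A = A + A u$)
$w{\left(D,P \right)} = 4 + P$ ($w{\left(D,P \right)} = P + 4 = 4 + P$)
$L{\left(f \right)} = 3 + 3 f^{\frac{3}{2}}$ ($L{\left(f \right)} = 3 - f \left(1 - 4\right) \sqrt{f} = 3 - f \left(-3\right) \sqrt{f} = 3 - - 3 f \sqrt{f} = 3 - - 3 f^{\frac{3}{2}} = 3 + 3 f^{\frac{3}{2}}$)
$\sqrt{\left(-105\right) 104 + L{\left(w{\left(-7,8 \right)} \right)}} = \sqrt{\left(-105\right) 104 + \left(3 + 3 \left(4 + 8\right)^{\frac{3}{2}}\right)} = \sqrt{-10920 + \left(3 + 3 \cdot 12^{\frac{3}{2}}\right)} = \sqrt{-10920 + \left(3 + 3 \cdot 24 \sqrt{3}\right)} = \sqrt{-10920 + \left(3 + 72 \sqrt{3}\right)} = \sqrt{-10917 + 72 \sqrt{3}}$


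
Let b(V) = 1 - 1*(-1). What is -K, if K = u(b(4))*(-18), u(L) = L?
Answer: 36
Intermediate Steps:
b(V) = 2 (b(V) = 1 + 1 = 2)
K = -36 (K = 2*(-18) = -36)
-K = -1*(-36) = 36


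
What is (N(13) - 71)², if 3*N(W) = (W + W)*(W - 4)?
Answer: 49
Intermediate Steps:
N(W) = 2*W*(-4 + W)/3 (N(W) = ((W + W)*(W - 4))/3 = ((2*W)*(-4 + W))/3 = (2*W*(-4 + W))/3 = 2*W*(-4 + W)/3)
(N(13) - 71)² = ((⅔)*13*(-4 + 13) - 71)² = ((⅔)*13*9 - 71)² = (78 - 71)² = 7² = 49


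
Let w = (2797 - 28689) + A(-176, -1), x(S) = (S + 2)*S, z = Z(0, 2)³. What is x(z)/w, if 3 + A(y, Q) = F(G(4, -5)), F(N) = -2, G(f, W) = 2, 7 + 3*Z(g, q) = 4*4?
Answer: -27/893 ≈ -0.030235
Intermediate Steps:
Z(g, q) = 3 (Z(g, q) = -7/3 + (4*4)/3 = -7/3 + (⅓)*16 = -7/3 + 16/3 = 3)
z = 27 (z = 3³ = 27)
A(y, Q) = -5 (A(y, Q) = -3 - 2 = -5)
x(S) = S*(2 + S) (x(S) = (2 + S)*S = S*(2 + S))
w = -25897 (w = (2797 - 28689) - 5 = -25892 - 5 = -25897)
x(z)/w = (27*(2 + 27))/(-25897) = (27*29)*(-1/25897) = 783*(-1/25897) = -27/893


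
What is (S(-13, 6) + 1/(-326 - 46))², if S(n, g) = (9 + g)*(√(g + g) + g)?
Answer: 1494480241/138384 + 167395*√3/31 ≈ 20152.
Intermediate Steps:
S(n, g) = (9 + g)*(g + √2*√g) (S(n, g) = (9 + g)*(√(2*g) + g) = (9 + g)*(√2*√g + g) = (9 + g)*(g + √2*√g))
(S(-13, 6) + 1/(-326 - 46))² = ((6² + 9*6 + √2*6^(3/2) + 9*√2*√6) + 1/(-326 - 46))² = ((36 + 54 + √2*(6*√6) + 18*√3) + 1/(-372))² = ((36 + 54 + 12*√3 + 18*√3) - 1/372)² = ((90 + 30*√3) - 1/372)² = (33479/372 + 30*√3)²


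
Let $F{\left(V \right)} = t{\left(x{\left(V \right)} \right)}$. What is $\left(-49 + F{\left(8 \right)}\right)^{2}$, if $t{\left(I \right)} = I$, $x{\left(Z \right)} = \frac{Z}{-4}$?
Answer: $2601$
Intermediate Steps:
$x{\left(Z \right)} = - \frac{Z}{4}$ ($x{\left(Z \right)} = Z \left(- \frac{1}{4}\right) = - \frac{Z}{4}$)
$F{\left(V \right)} = - \frac{V}{4}$
$\left(-49 + F{\left(8 \right)}\right)^{2} = \left(-49 - 2\right)^{2} = \left(-51\right)^{2} = 2601$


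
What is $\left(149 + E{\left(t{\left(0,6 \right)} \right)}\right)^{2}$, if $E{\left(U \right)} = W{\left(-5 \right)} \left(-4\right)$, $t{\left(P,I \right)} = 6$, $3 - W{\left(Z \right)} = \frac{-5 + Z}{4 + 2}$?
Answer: $\frac{152881}{9} \approx 16987.0$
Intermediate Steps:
$W{\left(Z \right)} = \frac{23}{6} - \frac{Z}{6}$ ($W{\left(Z \right)} = 3 - \frac{-5 + Z}{4 + 2} = 3 - \frac{-5 + Z}{6} = 3 - \left(-5 + Z\right) \frac{1}{6} = 3 - \left(- \frac{5}{6} + \frac{Z}{6}\right) = \frac{23}{6} - \frac{Z}{6}$)
$E{\left(U \right)} = - \frac{56}{3}$ ($E{\left(U \right)} = \left(\frac{23}{6} - - \frac{5}{6}\right) \left(-4\right) = \left(\frac{23}{6} + \frac{5}{6}\right) \left(-4\right) = \frac{14}{3} \left(-4\right) = - \frac{56}{3}$)
$\left(149 + E{\left(t{\left(0,6 \right)} \right)}\right)^{2} = \left(149 - \frac{56}{3}\right)^{2} = \left(\frac{391}{3}\right)^{2} = \frac{152881}{9}$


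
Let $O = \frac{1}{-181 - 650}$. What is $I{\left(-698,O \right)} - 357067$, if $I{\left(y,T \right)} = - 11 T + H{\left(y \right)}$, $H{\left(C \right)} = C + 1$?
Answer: $- \frac{297301873}{831} \approx -3.5776 \cdot 10^{5}$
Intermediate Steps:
$H{\left(C \right)} = 1 + C$
$O = - \frac{1}{831}$ ($O = \frac{1}{-831} = - \frac{1}{831} \approx -0.0012034$)
$I{\left(y,T \right)} = 1 + y - 11 T$ ($I{\left(y,T \right)} = - 11 T + \left(1 + y\right) = 1 + y - 11 T$)
$I{\left(-698,O \right)} - 357067 = \left(1 - 698 - - \frac{11}{831}\right) - 357067 = \left(1 - 698 + \frac{11}{831}\right) - 357067 = - \frac{579196}{831} - 357067 = - \frac{297301873}{831}$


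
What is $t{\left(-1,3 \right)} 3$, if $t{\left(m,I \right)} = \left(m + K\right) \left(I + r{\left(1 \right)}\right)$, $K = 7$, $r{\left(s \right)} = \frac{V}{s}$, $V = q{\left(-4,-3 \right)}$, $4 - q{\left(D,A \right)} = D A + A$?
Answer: $-36$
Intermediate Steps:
$q{\left(D,A \right)} = 4 - A - A D$ ($q{\left(D,A \right)} = 4 - \left(D A + A\right) = 4 - \left(A D + A\right) = 4 - \left(A + A D\right) = 4 - A - A D$)
$V = -5$ ($V = 4 - -3 - \left(-3\right) \left(-4\right) = 4 + 3 - 12 = -5$)
$r{\left(s \right)} = - \frac{5}{s}$
$t{\left(m,I \right)} = \left(-5 + I\right) \left(7 + m\right)$ ($t{\left(m,I \right)} = \left(m + 7\right) \left(I - \frac{5}{1}\right) = \left(7 + m\right) \left(I - 5\right) = \left(7 + m\right) \left(-5 + I\right) = \left(-5 + I\right) \left(7 + m\right)$)
$t{\left(-1,3 \right)} 3 = \left(-35 - -5 + 7 \cdot 3 + 3 \left(-1\right)\right) 3 = \left(-35 + 5 + 21 - 3\right) 3 = \left(-12\right) 3 = -36$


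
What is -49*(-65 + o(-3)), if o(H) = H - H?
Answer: 3185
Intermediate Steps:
o(H) = 0
-49*(-65 + o(-3)) = -49*(-65 + 0) = -49*(-65) = 3185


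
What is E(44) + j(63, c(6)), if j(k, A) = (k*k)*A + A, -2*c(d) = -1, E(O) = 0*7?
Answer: 1985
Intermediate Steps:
E(O) = 0
c(d) = ½ (c(d) = -½*(-1) = ½)
j(k, A) = A + A*k² (j(k, A) = k²*A + A = A*k² + A = A + A*k²)
E(44) + j(63, c(6)) = 0 + (1 + 63²)/2 = 0 + (1 + 3969)/2 = 0 + (½)*3970 = 0 + 1985 = 1985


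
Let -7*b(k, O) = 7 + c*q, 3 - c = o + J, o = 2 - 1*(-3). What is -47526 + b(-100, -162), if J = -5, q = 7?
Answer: -47530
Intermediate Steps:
o = 5 (o = 2 + 3 = 5)
c = 3 (c = 3 - (5 - 5) = 3 - 1*0 = 3 + 0 = 3)
b(k, O) = -4 (b(k, O) = -(7 + 3*7)/7 = -(7 + 21)/7 = -1/7*28 = -4)
-47526 + b(-100, -162) = -47526 - 4 = -47530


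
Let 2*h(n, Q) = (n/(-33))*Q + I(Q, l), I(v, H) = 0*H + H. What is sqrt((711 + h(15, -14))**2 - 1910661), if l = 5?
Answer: I*sqrt(676161635)/22 ≈ 1182.0*I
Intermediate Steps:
I(v, H) = H (I(v, H) = 0 + H = H)
h(n, Q) = 5/2 - Q*n/66 (h(n, Q) = ((n/(-33))*Q + 5)/2 = ((n*(-1/33))*Q + 5)/2 = ((-n/33)*Q + 5)/2 = (-Q*n/33 + 5)/2 = (5 - Q*n/33)/2 = 5/2 - Q*n/66)
sqrt((711 + h(15, -14))**2 - 1910661) = sqrt((711 + (5/2 - 1/66*(-14)*15))**2 - 1910661) = sqrt((711 + (5/2 + 35/11))**2 - 1910661) = sqrt((711 + 125/22)**2 - 1910661) = sqrt((15767/22)**2 - 1910661) = sqrt(248598289/484 - 1910661) = sqrt(-676161635/484) = I*sqrt(676161635)/22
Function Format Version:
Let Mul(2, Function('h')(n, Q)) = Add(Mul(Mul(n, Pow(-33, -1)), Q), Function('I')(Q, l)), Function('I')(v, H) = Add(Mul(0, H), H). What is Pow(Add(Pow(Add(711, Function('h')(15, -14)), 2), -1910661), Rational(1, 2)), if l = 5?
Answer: Mul(Rational(1, 22), I, Pow(676161635, Rational(1, 2))) ≈ Mul(1182.0, I)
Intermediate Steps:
Function('I')(v, H) = H (Function('I')(v, H) = Add(0, H) = H)
Function('h')(n, Q) = Add(Rational(5, 2), Mul(Rational(-1, 66), Q, n)) (Function('h')(n, Q) = Mul(Rational(1, 2), Add(Mul(Mul(n, Pow(-33, -1)), Q), 5)) = Mul(Rational(1, 2), Add(Mul(Mul(n, Rational(-1, 33)), Q), 5)) = Mul(Rational(1, 2), Add(Mul(Mul(Rational(-1, 33), n), Q), 5)) = Mul(Rational(1, 2), Add(Mul(Rational(-1, 33), Q, n), 5)) = Mul(Rational(1, 2), Add(5, Mul(Rational(-1, 33), Q, n))) = Add(Rational(5, 2), Mul(Rational(-1, 66), Q, n)))
Pow(Add(Pow(Add(711, Function('h')(15, -14)), 2), -1910661), Rational(1, 2)) = Pow(Add(Pow(Add(711, Add(Rational(5, 2), Mul(Rational(-1, 66), -14, 15))), 2), -1910661), Rational(1, 2)) = Pow(Add(Pow(Add(711, Add(Rational(5, 2), Rational(35, 11))), 2), -1910661), Rational(1, 2)) = Pow(Add(Pow(Add(711, Rational(125, 22)), 2), -1910661), Rational(1, 2)) = Pow(Add(Pow(Rational(15767, 22), 2), -1910661), Rational(1, 2)) = Pow(Add(Rational(248598289, 484), -1910661), Rational(1, 2)) = Pow(Rational(-676161635, 484), Rational(1, 2)) = Mul(Rational(1, 22), I, Pow(676161635, Rational(1, 2)))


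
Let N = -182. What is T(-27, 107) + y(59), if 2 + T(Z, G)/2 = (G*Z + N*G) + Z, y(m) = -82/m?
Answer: -2642338/59 ≈ -44785.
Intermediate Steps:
T(Z, G) = -4 - 364*G + 2*Z + 2*G*Z (T(Z, G) = -4 + 2*((G*Z - 182*G) + Z) = -4 + 2*((-182*G + G*Z) + Z) = -4 + 2*(Z - 182*G + G*Z) = -4 + (-364*G + 2*Z + 2*G*Z) = -4 - 364*G + 2*Z + 2*G*Z)
T(-27, 107) + y(59) = (-4 - 364*107 + 2*(-27) + 2*107*(-27)) - 82/59 = (-4 - 38948 - 54 - 5778) - 82*1/59 = -44784 - 82/59 = -2642338/59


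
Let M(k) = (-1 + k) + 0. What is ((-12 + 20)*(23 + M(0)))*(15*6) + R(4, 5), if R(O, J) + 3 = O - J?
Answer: 15836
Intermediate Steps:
M(k) = -1 + k
R(O, J) = -3 + O - J (R(O, J) = -3 + (O - J) = -3 + O - J)
((-12 + 20)*(23 + M(0)))*(15*6) + R(4, 5) = ((-12 + 20)*(23 + (-1 + 0)))*(15*6) + (-3 + 4 - 1*5) = (8*(23 - 1))*90 + (-3 + 4 - 5) = (8*22)*90 - 4 = 176*90 - 4 = 15840 - 4 = 15836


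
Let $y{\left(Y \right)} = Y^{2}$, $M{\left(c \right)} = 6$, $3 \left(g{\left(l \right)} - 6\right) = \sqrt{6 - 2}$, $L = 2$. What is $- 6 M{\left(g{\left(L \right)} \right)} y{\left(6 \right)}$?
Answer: $-1296$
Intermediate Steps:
$g{\left(l \right)} = \frac{20}{3}$ ($g{\left(l \right)} = 6 + \frac{\sqrt{6 - 2}}{3} = 6 + \frac{\sqrt{4}}{3} = 6 + \frac{1}{3} \cdot 2 = 6 + \frac{2}{3} = \frac{20}{3}$)
$- 6 M{\left(g{\left(L \right)} \right)} y{\left(6 \right)} = \left(-6\right) 6 \cdot 6^{2} = \left(-36\right) 36 = -1296$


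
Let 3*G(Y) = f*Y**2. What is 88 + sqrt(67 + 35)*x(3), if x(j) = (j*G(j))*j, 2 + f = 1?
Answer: 88 - 27*sqrt(102) ≈ -184.69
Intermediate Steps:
f = -1 (f = -2 + 1 = -1)
G(Y) = -Y**2/3 (G(Y) = (-Y**2)/3 = -Y**2/3)
x(j) = -j**4/3 (x(j) = (j*(-j**2/3))*j = (-j**3/3)*j = -j**4/3)
88 + sqrt(67 + 35)*x(3) = 88 + sqrt(67 + 35)*(-1/3*3**4) = 88 + sqrt(102)*(-1/3*81) = 88 + sqrt(102)*(-27) = 88 - 27*sqrt(102)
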